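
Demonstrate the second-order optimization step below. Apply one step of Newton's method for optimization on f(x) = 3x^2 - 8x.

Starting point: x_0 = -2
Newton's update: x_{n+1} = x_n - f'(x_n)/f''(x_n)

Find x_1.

f(x) = 3x^2 - 8x
f'(x) = 6x + (-8), f''(x) = 6
Newton step: x_1 = x_0 - f'(x_0)/f''(x_0)
f'(-2) = -20
x_1 = -2 - -20/6 = 4/3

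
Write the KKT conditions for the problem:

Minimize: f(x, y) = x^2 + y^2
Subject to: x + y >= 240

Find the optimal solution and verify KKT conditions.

KKT conditions for min x^2 + y^2 s.t. x + y >= 240:
Stationarity: 2x = mu, 2y = mu
So x = y = mu/2.
Complementary slackness: mu*(x + y - 240) = 0
Primal feasibility: x + y >= 240; dual feasibility: mu >= 0
If mu = 0 then x = y = 0, but 0 + 0 < 240 is infeasible, so the constraint is active.
Constraint active: x + y = 2*(mu/2) = 240 => mu = 240
x = y = 120, f = 28800
Verify: stationarity 2*120 = 240 = mu; primal 120 + 120 = 240 >= 240; dual mu = 240 >= 0; complementary slackness 240*(240 - 240) = 0. All KKT conditions hold.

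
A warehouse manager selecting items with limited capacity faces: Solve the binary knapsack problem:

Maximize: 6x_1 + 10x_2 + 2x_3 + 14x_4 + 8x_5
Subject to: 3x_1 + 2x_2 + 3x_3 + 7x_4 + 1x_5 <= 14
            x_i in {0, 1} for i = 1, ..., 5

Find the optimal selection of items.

Items: item 1 (v=6, w=3), item 2 (v=10, w=2), item 3 (v=2, w=3), item 4 (v=14, w=7), item 5 (v=8, w=1)
Capacity: 14
Checking all 32 subsets (w = total weight, v = total value):
  {}: w = 0, v = 0
  {1}: w = 3, v = 6
  {2}: w = 2, v = 10
  {3}: w = 3, v = 2
  {4}: w = 7, v = 14
  {5}: w = 1, v = 8
  {1, 2}: w = 5, v = 16
  {1, 3}: w = 6, v = 8
  {1, 4}: w = 10, v = 20
  {1, 5}: w = 4, v = 14
  {2, 3}: w = 5, v = 12
  {2, 4}: w = 9, v = 24
  {2, 5}: w = 3, v = 18
  {3, 4}: w = 10, v = 16
  {3, 5}: w = 4, v = 10
  {4, 5}: w = 8, v = 22
  {1, 2, 3}: w = 8, v = 18
  {1, 2, 4}: w = 12, v = 30
  {1, 2, 5}: w = 6, v = 24
  {1, 3, 4}: w = 13, v = 22
  {1, 3, 5}: w = 7, v = 16
  {1, 4, 5}: w = 11, v = 28
  {2, 3, 4}: w = 12, v = 26
  {2, 3, 5}: w = 6, v = 20
  {2, 4, 5}: w = 10, v = 32
  {3, 4, 5}: w = 11, v = 24
  {1, 2, 3, 4}: w = 15 > 14, infeasible
  {1, 2, 3, 5}: w = 9, v = 26
  {1, 2, 4, 5}: w = 13, v = 38
  {1, 3, 4, 5}: w = 14, v = 30
  {2, 3, 4, 5}: w = 13, v = 34
  {1, 2, 3, 4, 5}: w = 16 > 14, infeasible
Best feasible subset: items [1, 2, 4, 5]
Total weight: 13 <= 14, total value: 38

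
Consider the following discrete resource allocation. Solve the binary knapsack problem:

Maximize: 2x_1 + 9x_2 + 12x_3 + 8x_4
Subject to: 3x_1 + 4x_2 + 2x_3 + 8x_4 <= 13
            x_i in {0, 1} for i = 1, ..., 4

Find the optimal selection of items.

Items: item 1 (v=2, w=3), item 2 (v=9, w=4), item 3 (v=12, w=2), item 4 (v=8, w=8)
Capacity: 13
Checking all 16 subsets (w = total weight, v = total value):
  {}: w = 0, v = 0
  {1}: w = 3, v = 2
  {2}: w = 4, v = 9
  {3}: w = 2, v = 12
  {4}: w = 8, v = 8
  {1, 2}: w = 7, v = 11
  {1, 3}: w = 5, v = 14
  {1, 4}: w = 11, v = 10
  {2, 3}: w = 6, v = 21
  {2, 4}: w = 12, v = 17
  {3, 4}: w = 10, v = 20
  {1, 2, 3}: w = 9, v = 23
  {1, 2, 4}: w = 15 > 13, infeasible
  {1, 3, 4}: w = 13, v = 22
  {2, 3, 4}: w = 14 > 13, infeasible
  {1, 2, 3, 4}: w = 17 > 13, infeasible
Best feasible subset: items [1, 2, 3]
Total weight: 9 <= 13, total value: 23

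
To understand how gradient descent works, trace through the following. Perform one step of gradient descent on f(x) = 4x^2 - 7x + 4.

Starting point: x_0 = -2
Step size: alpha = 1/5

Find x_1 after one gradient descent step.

f(x) = 4x^2 - 7x + 4
f'(x) = 8x - 7
f'(-2) = 8*-2 + (-7) = -23
x_1 = x_0 - alpha * f'(x_0) = -2 - 1/5 * -23 = 13/5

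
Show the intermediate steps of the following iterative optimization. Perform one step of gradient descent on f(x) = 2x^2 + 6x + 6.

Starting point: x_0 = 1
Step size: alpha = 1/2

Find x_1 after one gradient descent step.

f(x) = 2x^2 + 6x + 6
f'(x) = 4x + 6
f'(1) = 4*1 + (6) = 10
x_1 = x_0 - alpha * f'(x_0) = 1 - 1/2 * 10 = -4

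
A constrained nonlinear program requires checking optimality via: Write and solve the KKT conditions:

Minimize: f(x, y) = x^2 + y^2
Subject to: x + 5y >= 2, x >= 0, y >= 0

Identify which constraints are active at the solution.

KKT conditions for min x^2 + y^2 s.t. 1x + 5y >= 2, x >= 0, y >= 0:
Stationarity: 2x = mu*1 + mu_x, 2y = mu*5 + mu_y, with mu, mu_x, mu_y >= 0
Complementary slackness: mu*(x + 5y - 2) = 0, mu_x*x = 0, mu_y*y = 0
(0, 0) is infeasible (1*0 + 5*0 < 2), so if mu = 0 stationarity would force x = mu_x/2 >= 0, y = mu_y/2 >= 0 with mu_x*x = mu_y*y = 0, i.e. x = y = 0: contradiction. Hence mu > 0 and x + 5y = 2 is active.
Try x > 0, y > 0 (so mu_x = mu_y = 0): x = 1*mu/2, y = 5*mu/2
Substitute: 1*(1*mu/2) + 5*(5*mu/2) = 2
  mu*26/2 = 2 => mu = 2/13
x* = 1/13 > 0, y* = 5/13 > 0, consistent with mu_x = mu_y = 0.
f is convex and the constraints are linear, so this KKT point is the global minimum.
f* = 2/13
Active constraints: x + 5y >= 2 (holds with equality, mu = 2/13 > 0); x >= 0 and y >= 0 are inactive (mu_x = mu_y = 0).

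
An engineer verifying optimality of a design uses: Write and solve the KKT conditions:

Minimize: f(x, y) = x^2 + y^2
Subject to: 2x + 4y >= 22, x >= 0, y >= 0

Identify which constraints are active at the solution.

KKT conditions for min x^2 + y^2 s.t. 2x + 4y >= 22, x >= 0, y >= 0:
Stationarity: 2x = mu*2 + mu_x, 2y = mu*4 + mu_y, with mu, mu_x, mu_y >= 0
Complementary slackness: mu*(2x + 4y - 22) = 0, mu_x*x = 0, mu_y*y = 0
(0, 0) is infeasible (2*0 + 4*0 < 22), so if mu = 0 stationarity would force x = mu_x/2 >= 0, y = mu_y/2 >= 0 with mu_x*x = mu_y*y = 0, i.e. x = y = 0: contradiction. Hence mu > 0 and 2x + 4y = 22 is active.
Try x > 0, y > 0 (so mu_x = mu_y = 0): x = 2*mu/2, y = 4*mu/2
Substitute: 2*(2*mu/2) + 4*(4*mu/2) = 22
  mu*20/2 = 22 => mu = 11/5
x* = 11/5 > 0, y* = 22/5 > 0, consistent with mu_x = mu_y = 0.
f is convex and the constraints are linear, so this KKT point is the global minimum.
f* = 121/5
Active constraints: 2x + 4y >= 22 (holds with equality, mu = 11/5 > 0); x >= 0 and y >= 0 are inactive (mu_x = mu_y = 0).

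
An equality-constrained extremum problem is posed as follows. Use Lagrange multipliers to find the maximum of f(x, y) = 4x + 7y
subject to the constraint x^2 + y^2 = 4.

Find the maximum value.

Set up Lagrange conditions: grad f = lambda * grad g
  4 = 2*lambda*x
  7 = 2*lambda*y
From these: x/y = 4/7, so x = 4t, y = 7t for some t.
Substitute into constraint: (4t)^2 + (7t)^2 = 4
  t^2 * 65 = 4
  t = sqrt(4/65)
Maximum = 4*x + 7*y = (4^2 + 7^2)*t = 65 * sqrt(4/65) = sqrt(260)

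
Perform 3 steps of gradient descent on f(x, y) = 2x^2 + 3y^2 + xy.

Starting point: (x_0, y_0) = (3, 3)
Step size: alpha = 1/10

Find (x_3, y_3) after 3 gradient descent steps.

f(x,y) = 2x^2 + 3y^2 + xy
grad_x = 4x + 1y, grad_y = 6y + 1x
Step 1: grad = (15, 21), (3/2, 9/10)
Step 2: grad = (69/10, 69/10), (81/100, 21/100)
Step 3: grad = (69/20, 207/100), (93/200, 3/1000)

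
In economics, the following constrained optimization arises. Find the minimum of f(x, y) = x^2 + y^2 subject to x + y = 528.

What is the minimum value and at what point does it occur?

Substitute y = 528 - x into f(x,y) = x^2 + y^2:
g(x) = x^2 + (528 - x)^2 = 2x^2 - 1056x + 278784
g'(x) = 4x - 1056 = 0  =>  x = 264
y = 528 - 264 = 264
Minimum value = 264^2 + 264^2 = 139392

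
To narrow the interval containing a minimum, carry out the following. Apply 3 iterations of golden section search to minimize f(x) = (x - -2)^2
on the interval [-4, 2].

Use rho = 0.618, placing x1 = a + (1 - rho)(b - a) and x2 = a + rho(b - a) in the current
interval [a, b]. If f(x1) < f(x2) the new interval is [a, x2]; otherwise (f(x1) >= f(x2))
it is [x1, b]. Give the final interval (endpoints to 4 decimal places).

Golden section search for min of f(x) = (x - -2)^2 on [-4, 2].
Each step: x1 = a + (1 - rho)(b - a), x2 = a + rho(b - a); if f(x1) < f(x2) keep [a, x2], otherwise keep [x1, b].
Step 1: [-4.0000, 2.0000], x1=-1.7080 (f=0.0853), x2=-0.2920 (f=2.9173); f(x1) < f(x2) => keep [-4.0000, -0.2920]
Step 2: [-4.0000, -0.2920], x1=-2.5835 (f=0.3405), x2=-1.7085 (f=0.0850); f(x1) > f(x2) => keep [-2.5835, -0.2920]
Step 3: [-2.5835, -0.2920], x1=-1.7082 (f=0.0852), x2=-1.1674 (f=0.6933); f(x1) < f(x2) => keep [-2.5835, -1.1674]
Final interval: [-2.5835, -1.1674]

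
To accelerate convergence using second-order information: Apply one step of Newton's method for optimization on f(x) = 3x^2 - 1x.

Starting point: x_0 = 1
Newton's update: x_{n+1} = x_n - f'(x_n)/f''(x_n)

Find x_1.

f(x) = 3x^2 - 1x
f'(x) = 6x + (-1), f''(x) = 6
Newton step: x_1 = x_0 - f'(x_0)/f''(x_0)
f'(1) = 5
x_1 = 1 - 5/6 = 1/6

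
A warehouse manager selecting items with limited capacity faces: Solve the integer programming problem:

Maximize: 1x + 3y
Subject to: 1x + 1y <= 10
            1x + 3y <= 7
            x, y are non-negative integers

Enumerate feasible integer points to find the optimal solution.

Constraint 1: 1x + 1y <= 10
Constraint 2: 1x + 3y <= 7
Feasible x range (need y >= 0): 0 <= x <= min(10/1, 7/1) => x in {0, ..., 7}.
Enumerate feasible integer points row by row (the coefficient of y is 3 > 0, so for each x the largest feasible y gives the best value):
  x = 0: y <= min((10 - 1*0)/1, (7 - 1*0)/3) => y in {0, ..., 2}; best 1*0 + 3*2 = 6
  x = 1: y <= min((10 - 1*1)/1, (7 - 1*1)/3) => y in {0, ..., 2}; best 1*1 + 3*2 = 7
  x = 2: y <= min((10 - 1*2)/1, (7 - 1*2)/3) => y in {0, ..., 1}; best 1*2 + 3*1 = 5
  x = 3: y <= min((10 - 1*3)/1, (7 - 1*3)/3) => y in {0, ..., 1}; best 1*3 + 3*1 = 6
  x = 4: y <= min((10 - 1*4)/1, (7 - 1*4)/3) => y in {0, ..., 1}; best 1*4 + 3*1 = 7
  x = 5: y <= min((10 - 1*5)/1, (7 - 1*5)/3) => y in {0}; best 1*5 + 3*0 = 5
  x = 6: y <= min((10 - 1*6)/1, (7 - 1*6)/3) => y in {0}; best 1*6 + 3*0 = 6
  x = 7: y <= min((10 - 1*7)/1, (7 - 1*7)/3) => y in {0}; best 1*7 + 3*0 = 7
The maximum 1x + 3y = 7 is achieved at x = 1, y = 2.
(The same value 7 is also attained at (4, 1), (7, 0).)
Check: 1*1 + 1*2 = 3 <= 10 and 1*1 + 3*2 = 7 <= 7.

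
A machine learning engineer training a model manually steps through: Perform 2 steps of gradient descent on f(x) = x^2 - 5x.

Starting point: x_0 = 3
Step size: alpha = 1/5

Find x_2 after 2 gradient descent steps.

f(x) = x^2 - 5x, f'(x) = 2x + (-5)
Step 1: f'(3) = 1, x_1 = 3 - 1/5 * 1 = 14/5
Step 2: f'(14/5) = 3/5, x_2 = 14/5 - 1/5 * 3/5 = 67/25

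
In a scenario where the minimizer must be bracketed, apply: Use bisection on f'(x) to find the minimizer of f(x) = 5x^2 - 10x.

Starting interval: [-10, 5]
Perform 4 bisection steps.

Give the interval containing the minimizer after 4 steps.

Finding critical point of f(x) = 5x^2 - 10x using bisection on f'(x) = 10x + -10.
f'(x) = 0 when x = 1.
Starting interval: [-10, 5]
Step 1: mid = -5/2, f'(mid) = -35, new interval = [-5/2, 5]
Step 2: mid = 5/4, f'(mid) = 5/2, new interval = [-5/2, 5/4]
Step 3: mid = -5/8, f'(mid) = -65/4, new interval = [-5/8, 5/4]
Step 4: mid = 5/16, f'(mid) = -55/8, new interval = [5/16, 5/4]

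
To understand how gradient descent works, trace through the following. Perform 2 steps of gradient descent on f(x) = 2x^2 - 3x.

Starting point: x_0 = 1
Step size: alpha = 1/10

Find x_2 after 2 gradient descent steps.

f(x) = 2x^2 - 3x, f'(x) = 4x + (-3)
Step 1: f'(1) = 1, x_1 = 1 - 1/10 * 1 = 9/10
Step 2: f'(9/10) = 3/5, x_2 = 9/10 - 1/10 * 3/5 = 21/25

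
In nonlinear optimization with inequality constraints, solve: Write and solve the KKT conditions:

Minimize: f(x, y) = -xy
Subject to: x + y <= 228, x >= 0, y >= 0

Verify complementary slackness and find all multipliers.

Problem: min -xy s.t. x + y <= 228 (multiplier lambda), x >= 0 (mu_x), y >= 0 (mu_y)
KKT stationarity: -y + lambda - mu_x = 0, -x + lambda - mu_y = 0, with lambda, mu_x, mu_y >= 0
Complementary slackness: lambda*(x + y - 228) = 0, mu_x*x = 0, mu_y*y = 0
If lambda = 0: y = -mu_x <= 0 and x = -mu_y <= 0 force x = y = 0 with f = 0; but x = y = 114 is feasible with f = -12996 < 0, so this is not the minimum. Hence lambda > 0 and x + y = 228.
Try x > 0, y > 0 (so mu_x = mu_y = 0): y = lambda, x = lambda => x = y = lambda
x + y = 228 => 2*lambda = 228 => lambda = 114
x* = y* = 114 > 0, consistent with mu_x = mu_y = 0.
(Any feasible point with x = 0 or y = 0 has f = 0 > -12996, so the minimum is not on those boundaries.)
min(-xy) = -12996 (i.e. max xy = 12996)
Multipliers: lambda = 114, mu_x = 0, mu_y = 0
Complementary slackness: lambda*(x + y - 228) = 114*(114 + 114 - 228) = 0, mu_x*x = 0*114 = 0, mu_y*y = 0*114 = 0. Satisfied.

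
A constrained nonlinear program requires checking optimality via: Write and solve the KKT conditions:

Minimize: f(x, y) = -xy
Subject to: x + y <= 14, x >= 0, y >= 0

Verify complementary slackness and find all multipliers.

Problem: min -xy s.t. x + y <= 14 (multiplier lambda), x >= 0 (mu_x), y >= 0 (mu_y)
KKT stationarity: -y + lambda - mu_x = 0, -x + lambda - mu_y = 0, with lambda, mu_x, mu_y >= 0
Complementary slackness: lambda*(x + y - 14) = 0, mu_x*x = 0, mu_y*y = 0
If lambda = 0: y = -mu_x <= 0 and x = -mu_y <= 0 force x = y = 0 with f = 0; but x = y = 7 is feasible with f = -49 < 0, so this is not the minimum. Hence lambda > 0 and x + y = 14.
Try x > 0, y > 0 (so mu_x = mu_y = 0): y = lambda, x = lambda => x = y = lambda
x + y = 14 => 2*lambda = 14 => lambda = 7
x* = y* = 7 > 0, consistent with mu_x = mu_y = 0.
(Any feasible point with x = 0 or y = 0 has f = 0 > -49, so the minimum is not on those boundaries.)
min(-xy) = -49 (i.e. max xy = 49)
Multipliers: lambda = 7, mu_x = 0, mu_y = 0
Complementary slackness: lambda*(x + y - 14) = 7*(7 + 7 - 14) = 0, mu_x*x = 0*7 = 0, mu_y*y = 0*7 = 0. Satisfied.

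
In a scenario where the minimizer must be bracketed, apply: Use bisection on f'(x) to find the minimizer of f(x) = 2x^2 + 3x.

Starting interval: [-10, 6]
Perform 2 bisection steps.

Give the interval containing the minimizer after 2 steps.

Finding critical point of f(x) = 2x^2 + 3x using bisection on f'(x) = 4x + 3.
f'(x) = 0 when x = -3/4.
Starting interval: [-10, 6]
Step 1: mid = -2, f'(mid) = -5, new interval = [-2, 6]
Step 2: mid = 2, f'(mid) = 11, new interval = [-2, 2]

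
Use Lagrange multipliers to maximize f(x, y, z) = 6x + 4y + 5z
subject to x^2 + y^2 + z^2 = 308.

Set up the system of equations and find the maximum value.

Lagrange conditions: 6 = 2*lambda*x, 4 = 2*lambda*y, 5 = 2*lambda*z
So x:6 = y:4 = z:5, i.e. x = 6t, y = 4t, z = 5t
Constraint: t^2*(6^2 + 4^2 + 5^2) = 308
  t^2 * 77 = 308  =>  t = sqrt(4)
Maximum = 6*6t + 4*4t + 5*5t = 77*sqrt(4) = 154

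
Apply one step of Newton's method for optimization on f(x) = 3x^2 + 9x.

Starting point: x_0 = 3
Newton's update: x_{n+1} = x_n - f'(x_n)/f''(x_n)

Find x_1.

f(x) = 3x^2 + 9x
f'(x) = 6x + (9), f''(x) = 6
Newton step: x_1 = x_0 - f'(x_0)/f''(x_0)
f'(3) = 27
x_1 = 3 - 27/6 = -3/2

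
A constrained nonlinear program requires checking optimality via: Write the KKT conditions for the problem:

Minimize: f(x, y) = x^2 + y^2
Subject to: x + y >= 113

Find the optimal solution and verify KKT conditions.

KKT conditions for min x^2 + y^2 s.t. x + y >= 113:
Stationarity: 2x = mu, 2y = mu
So x = y = mu/2.
Complementary slackness: mu*(x + y - 113) = 0
Primal feasibility: x + y >= 113; dual feasibility: mu >= 0
If mu = 0 then x = y = 0, but 0 + 0 < 113 is infeasible, so the constraint is active.
Constraint active: x + y = 2*(mu/2) = 113 => mu = 113
x = y = 113/2, f = 12769/2
Verify: stationarity 2*(113/2) = 113 = mu; primal 113/2 + 113/2 = 113 >= 113; dual mu = 113 >= 0; complementary slackness 113*(113 - 113) = 0. All KKT conditions hold.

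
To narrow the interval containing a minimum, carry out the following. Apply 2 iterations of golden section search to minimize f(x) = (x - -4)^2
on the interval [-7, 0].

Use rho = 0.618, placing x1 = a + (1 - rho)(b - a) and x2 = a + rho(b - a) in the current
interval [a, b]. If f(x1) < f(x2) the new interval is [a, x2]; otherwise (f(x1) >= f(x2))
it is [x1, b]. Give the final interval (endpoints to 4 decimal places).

Golden section search for min of f(x) = (x - -4)^2 on [-7, 0].
Each step: x1 = a + (1 - rho)(b - a), x2 = a + rho(b - a); if f(x1) < f(x2) keep [a, x2], otherwise keep [x1, b].
Step 1: [-7.0000, 0.0000], x1=-4.3260 (f=0.1063), x2=-2.6740 (f=1.7583); f(x1) < f(x2) => keep [-7.0000, -2.6740]
Step 2: [-7.0000, -2.6740], x1=-5.3475 (f=1.8157), x2=-4.3265 (f=0.1066); f(x1) > f(x2) => keep [-5.3475, -2.6740]
Final interval: [-5.3475, -2.6740]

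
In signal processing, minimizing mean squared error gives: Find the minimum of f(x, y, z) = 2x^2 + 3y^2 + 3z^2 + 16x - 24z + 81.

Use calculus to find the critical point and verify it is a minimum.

f(x,y,z) = 2x^2 + 3y^2 + 3z^2 + 16x - 24z + 81
df/dx = 4x + (16) = 0 => x = -4
df/dy = 6y + (0) = 0 => y = 0
df/dz = 6z + (-24) = 0 => z = 4
f(-4,0,4) = 2*(-4)^2 + 3*(0)^2 + 3*(4)^2 + 16*(-4) + -24*(4) + 81 = 1
Hessian is diagonal with entries 4, 6, 6 > 0, confirmed minimum.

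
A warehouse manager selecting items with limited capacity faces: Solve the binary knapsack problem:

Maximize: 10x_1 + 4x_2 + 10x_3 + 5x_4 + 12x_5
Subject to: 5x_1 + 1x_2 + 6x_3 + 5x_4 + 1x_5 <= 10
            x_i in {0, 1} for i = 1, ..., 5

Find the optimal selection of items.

Items: item 1 (v=10, w=5), item 2 (v=4, w=1), item 3 (v=10, w=6), item 4 (v=5, w=5), item 5 (v=12, w=1)
Capacity: 10
Checking all 32 subsets (w = total weight, v = total value):
  {}: w = 0, v = 0
  {1}: w = 5, v = 10
  {2}: w = 1, v = 4
  {3}: w = 6, v = 10
  {4}: w = 5, v = 5
  {5}: w = 1, v = 12
  {1, 2}: w = 6, v = 14
  {1, 3}: w = 11 > 10, infeasible
  {1, 4}: w = 10, v = 15
  {1, 5}: w = 6, v = 22
  {2, 3}: w = 7, v = 14
  {2, 4}: w = 6, v = 9
  {2, 5}: w = 2, v = 16
  {3, 4}: w = 11 > 10, infeasible
  {3, 5}: w = 7, v = 22
  {4, 5}: w = 6, v = 17
  {1, 2, 3}: w = 12 > 10, infeasible
  {1, 2, 4}: w = 11 > 10, infeasible
  {1, 2, 5}: w = 7, v = 26
  {1, 3, 4}: w = 16 > 10, infeasible
  {1, 3, 5}: w = 12 > 10, infeasible
  {1, 4, 5}: w = 11 > 10, infeasible
  {2, 3, 4}: w = 12 > 10, infeasible
  {2, 3, 5}: w = 8, v = 26
  {2, 4, 5}: w = 7, v = 21
  {3, 4, 5}: w = 12 > 10, infeasible
  {1, 2, 3, 4}: w = 17 > 10, infeasible
  {1, 2, 3, 5}: w = 13 > 10, infeasible
  {1, 2, 4, 5}: w = 12 > 10, infeasible
  {1, 3, 4, 5}: w = 17 > 10, infeasible
  {2, 3, 4, 5}: w = 13 > 10, infeasible
  {1, 2, 3, 4, 5}: w = 18 > 10, infeasible
Best feasible subset: items [1, 2, 5]
(The same value 26 is also attained by {2, 3, 5}.)
Total weight: 7 <= 10, total value: 26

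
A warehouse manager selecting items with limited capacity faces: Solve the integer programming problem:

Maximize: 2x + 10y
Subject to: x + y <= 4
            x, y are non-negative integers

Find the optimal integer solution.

Objective: 2x + 10y, constraint: x + y <= 4
Coefficient of y is 10 > coefficient of x is 2, so allocate the entire budget to y.
Optimal: x = 0, y = 4, value = 40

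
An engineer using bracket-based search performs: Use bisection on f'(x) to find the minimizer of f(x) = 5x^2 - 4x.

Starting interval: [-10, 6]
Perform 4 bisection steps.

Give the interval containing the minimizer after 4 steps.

Finding critical point of f(x) = 5x^2 - 4x using bisection on f'(x) = 10x + -4.
f'(x) = 0 when x = 2/5.
Starting interval: [-10, 6]
Step 1: mid = -2, f'(mid) = -24, new interval = [-2, 6]
Step 2: mid = 2, f'(mid) = 16, new interval = [-2, 2]
Step 3: mid = 0, f'(mid) = -4, new interval = [0, 2]
Step 4: mid = 1, f'(mid) = 6, new interval = [0, 1]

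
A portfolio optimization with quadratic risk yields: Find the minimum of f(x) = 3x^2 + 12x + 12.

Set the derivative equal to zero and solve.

f(x) = 3x^2 + 12x + 12
f'(x) = 6x + (12) = 0
x = -12/6 = -2
f(-2) = 0
Since f''(x) = 6 > 0, this is a minimum.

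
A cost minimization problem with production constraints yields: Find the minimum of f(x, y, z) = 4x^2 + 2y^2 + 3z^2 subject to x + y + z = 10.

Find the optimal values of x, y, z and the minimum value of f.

Using Lagrange multipliers on f = 4x^2 + 2y^2 + 3z^2 with constraint x + y + z = 10:
Conditions: 2*4*x = lambda, 2*2*y = lambda, 2*3*z = lambda
So x = lambda/8, y = lambda/4, z = lambda/6
Substituting into constraint: lambda * (13/24) = 10
lambda = 240/13
x = 30/13, y = 60/13, z = 40/13
Minimum value = 1200/13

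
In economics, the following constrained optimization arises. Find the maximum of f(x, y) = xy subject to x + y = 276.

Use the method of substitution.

Substitute y = 276 - x into f(x,y) = xy:
g(x) = x(276 - x) = 276x - x^2
g'(x) = 276 - 2x = 0  =>  x = 138
y = 276 - 138 = 138
Maximum value = 138 * 138 = 19044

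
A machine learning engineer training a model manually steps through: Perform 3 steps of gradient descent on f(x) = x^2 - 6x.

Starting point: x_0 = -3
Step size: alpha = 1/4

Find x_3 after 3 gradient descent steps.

f(x) = x^2 - 6x, f'(x) = 2x + (-6)
Step 1: f'(-3) = -12, x_1 = -3 - 1/4 * -12 = 0
Step 2: f'(0) = -6, x_2 = 0 - 1/4 * -6 = 3/2
Step 3: f'(3/2) = -3, x_3 = 3/2 - 1/4 * -3 = 9/4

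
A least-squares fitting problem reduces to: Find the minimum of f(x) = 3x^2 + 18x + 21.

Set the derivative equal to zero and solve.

f(x) = 3x^2 + 18x + 21
f'(x) = 6x + (18) = 0
x = -18/6 = -3
f(-3) = -6
Since f''(x) = 6 > 0, this is a minimum.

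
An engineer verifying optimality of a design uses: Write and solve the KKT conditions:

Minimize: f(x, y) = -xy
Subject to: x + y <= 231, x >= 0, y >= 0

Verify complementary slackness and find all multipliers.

Problem: min -xy s.t. x + y <= 231 (multiplier lambda), x >= 0 (mu_x), y >= 0 (mu_y)
KKT stationarity: -y + lambda - mu_x = 0, -x + lambda - mu_y = 0, with lambda, mu_x, mu_y >= 0
Complementary slackness: lambda*(x + y - 231) = 0, mu_x*x = 0, mu_y*y = 0
If lambda = 0: y = -mu_x <= 0 and x = -mu_y <= 0 force x = y = 0 with f = 0; but x = y = 231/2 is feasible with f = -53361/4 < 0, so this is not the minimum. Hence lambda > 0 and x + y = 231.
Try x > 0, y > 0 (so mu_x = mu_y = 0): y = lambda, x = lambda => x = y = lambda
x + y = 231 => 2*lambda = 231 => lambda = 231/2
x* = y* = 231/2 > 0, consistent with mu_x = mu_y = 0.
(Any feasible point with x = 0 or y = 0 has f = 0 > -53361/4, so the minimum is not on those boundaries.)
min(-xy) = -53361/4 (i.e. max xy = 53361/4)
Multipliers: lambda = 231/2, mu_x = 0, mu_y = 0
Complementary slackness: lambda*(x + y - 231) = 231/2*(231/2 + 231/2 - 231) = 0, mu_x*x = 0*231/2 = 0, mu_y*y = 0*231/2 = 0. Satisfied.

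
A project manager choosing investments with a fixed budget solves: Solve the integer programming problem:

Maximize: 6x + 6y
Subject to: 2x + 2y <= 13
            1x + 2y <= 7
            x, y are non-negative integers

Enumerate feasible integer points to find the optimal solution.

Constraint 1: 2x + 2y <= 13
Constraint 2: 1x + 2y <= 7
Feasible x range (need y >= 0): 0 <= x <= min(13/2, 7/1) => x in {0, ..., 6}.
Enumerate feasible integer points row by row (the coefficient of y is 6 > 0, so for each x the largest feasible y gives the best value):
  x = 0: y <= min((13 - 2*0)/2, (7 - 1*0)/2) => y in {0, ..., 3}; best 6*0 + 6*3 = 18
  x = 1: y <= min((13 - 2*1)/2, (7 - 1*1)/2) => y in {0, ..., 3}; best 6*1 + 6*3 = 24
  x = 2: y <= min((13 - 2*2)/2, (7 - 1*2)/2) => y in {0, ..., 2}; best 6*2 + 6*2 = 24
  x = 3: y <= min((13 - 2*3)/2, (7 - 1*3)/2) => y in {0, ..., 2}; best 6*3 + 6*2 = 30
  x = 4: y <= min((13 - 2*4)/2, (7 - 1*4)/2) => y in {0, ..., 1}; best 6*4 + 6*1 = 30
  x = 5: y <= min((13 - 2*5)/2, (7 - 1*5)/2) => y in {0, ..., 1}; best 6*5 + 6*1 = 36
  x = 6: y <= min((13 - 2*6)/2, (7 - 1*6)/2) => y in {0}; best 6*6 + 6*0 = 36
The maximum 6x + 6y = 36 is achieved at x = 5, y = 1.
(The same value 36 is also attained at (6, 0).)
Check: 2*5 + 2*1 = 12 <= 13 and 1*5 + 2*1 = 7 <= 7.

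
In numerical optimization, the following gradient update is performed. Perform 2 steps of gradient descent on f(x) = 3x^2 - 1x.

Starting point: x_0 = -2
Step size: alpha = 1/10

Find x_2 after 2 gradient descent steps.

f(x) = 3x^2 - 1x, f'(x) = 6x + (-1)
Step 1: f'(-2) = -13, x_1 = -2 - 1/10 * -13 = -7/10
Step 2: f'(-7/10) = -26/5, x_2 = -7/10 - 1/10 * -26/5 = -9/50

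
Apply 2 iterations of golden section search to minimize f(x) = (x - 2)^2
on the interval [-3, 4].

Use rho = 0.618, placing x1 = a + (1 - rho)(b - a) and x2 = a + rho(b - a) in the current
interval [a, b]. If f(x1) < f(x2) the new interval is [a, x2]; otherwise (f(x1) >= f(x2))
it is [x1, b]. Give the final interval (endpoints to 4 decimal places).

Golden section search for min of f(x) = (x - 2)^2 on [-3, 4].
Each step: x1 = a + (1 - rho)(b - a), x2 = a + rho(b - a); if f(x1) < f(x2) keep [a, x2], otherwise keep [x1, b].
Step 1: [-3.0000, 4.0000], x1=-0.3260 (f=5.4103), x2=1.3260 (f=0.4543); f(x1) > f(x2) => keep [-0.3260, 4.0000]
Step 2: [-0.3260, 4.0000], x1=1.3265 (f=0.4536), x2=2.3475 (f=0.1207); f(x1) > f(x2) => keep [1.3265, 4.0000]
Final interval: [1.3265, 4.0000]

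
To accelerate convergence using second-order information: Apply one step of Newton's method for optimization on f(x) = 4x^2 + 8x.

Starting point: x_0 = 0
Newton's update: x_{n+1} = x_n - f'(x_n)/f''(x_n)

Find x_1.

f(x) = 4x^2 + 8x
f'(x) = 8x + (8), f''(x) = 8
Newton step: x_1 = x_0 - f'(x_0)/f''(x_0)
f'(0) = 8
x_1 = 0 - 8/8 = -1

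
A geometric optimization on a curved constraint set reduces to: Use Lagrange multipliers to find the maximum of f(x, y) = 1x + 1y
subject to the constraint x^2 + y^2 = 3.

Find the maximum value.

Set up Lagrange conditions: grad f = lambda * grad g
  1 = 2*lambda*x
  1 = 2*lambda*y
From these: x/y = 1/1, so x = 1t, y = 1t for some t.
Substitute into constraint: (1t)^2 + (1t)^2 = 3
  t^2 * 2 = 3
  t = sqrt(3/2)
Maximum = 1*x + 1*y = (1^2 + 1^2)*t = 2 * sqrt(3/2) = sqrt(6)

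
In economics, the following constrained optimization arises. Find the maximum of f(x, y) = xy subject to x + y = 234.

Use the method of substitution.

Substitute y = 234 - x into f(x,y) = xy:
g(x) = x(234 - x) = 234x - x^2
g'(x) = 234 - 2x = 0  =>  x = 117
y = 234 - 117 = 117
Maximum value = 117 * 117 = 13689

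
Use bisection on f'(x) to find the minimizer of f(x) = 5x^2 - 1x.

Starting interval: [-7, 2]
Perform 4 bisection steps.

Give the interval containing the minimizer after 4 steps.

Finding critical point of f(x) = 5x^2 - 1x using bisection on f'(x) = 10x + -1.
f'(x) = 0 when x = 1/10.
Starting interval: [-7, 2]
Step 1: mid = -5/2, f'(mid) = -26, new interval = [-5/2, 2]
Step 2: mid = -1/4, f'(mid) = -7/2, new interval = [-1/4, 2]
Step 3: mid = 7/8, f'(mid) = 31/4, new interval = [-1/4, 7/8]
Step 4: mid = 5/16, f'(mid) = 17/8, new interval = [-1/4, 5/16]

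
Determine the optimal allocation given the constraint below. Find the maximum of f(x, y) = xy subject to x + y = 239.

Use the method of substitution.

Substitute y = 239 - x into f(x,y) = xy:
g(x) = x(239 - x) = 239x - x^2
g'(x) = 239 - 2x = 0  =>  x = 239/2
y = 239 - 239/2 = 239/2
Maximum value = (239/2) * (239/2) = 57121/4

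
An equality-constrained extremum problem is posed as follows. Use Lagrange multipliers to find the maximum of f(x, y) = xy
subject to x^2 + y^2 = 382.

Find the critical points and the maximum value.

Lagrange conditions: y = 2*lambda*x and x = 2*lambda*y
If x = 0 then y = 0, violating the constraint, so x, y != 0.
Dividing: y/x = x/y => x^2 = y^2 => y = x or y = -x
Constraint: 2x^2 = 382 => x^2 = 191 => x = +/-sqrt(191)
Critical points: (sqrt(191), sqrt(191)), (-sqrt(191), -sqrt(191)), (sqrt(191), -sqrt(191)), (-sqrt(191), sqrt(191))
  y = x:  xy = x^2 = 191  at (sqrt(191), sqrt(191)) and (-sqrt(191), -sqrt(191))
  y = -x: xy = -x^2 = -191 at (sqrt(191), -sqrt(191)) and (-sqrt(191), sqrt(191))
Maximum xy = 191 at (sqrt(191), sqrt(191)) and (-sqrt(191), -sqrt(191))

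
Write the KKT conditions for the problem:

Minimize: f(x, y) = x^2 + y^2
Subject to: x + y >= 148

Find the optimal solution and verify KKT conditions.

KKT conditions for min x^2 + y^2 s.t. x + y >= 148:
Stationarity: 2x = mu, 2y = mu
So x = y = mu/2.
Complementary slackness: mu*(x + y - 148) = 0
Primal feasibility: x + y >= 148; dual feasibility: mu >= 0
If mu = 0 then x = y = 0, but 0 + 0 < 148 is infeasible, so the constraint is active.
Constraint active: x + y = 2*(mu/2) = 148 => mu = 148
x = y = 74, f = 10952
Verify: stationarity 2*74 = 148 = mu; primal 74 + 74 = 148 >= 148; dual mu = 148 >= 0; complementary slackness 148*(148 - 148) = 0. All KKT conditions hold.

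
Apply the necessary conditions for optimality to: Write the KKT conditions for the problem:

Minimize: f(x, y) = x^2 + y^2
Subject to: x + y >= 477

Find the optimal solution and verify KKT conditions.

KKT conditions for min x^2 + y^2 s.t. x + y >= 477:
Stationarity: 2x = mu, 2y = mu
So x = y = mu/2.
Complementary slackness: mu*(x + y - 477) = 0
Primal feasibility: x + y >= 477; dual feasibility: mu >= 0
If mu = 0 then x = y = 0, but 0 + 0 < 477 is infeasible, so the constraint is active.
Constraint active: x + y = 2*(mu/2) = 477 => mu = 477
x = y = 477/2, f = 227529/2
Verify: stationarity 2*(477/2) = 477 = mu; primal 477/2 + 477/2 = 477 >= 477; dual mu = 477 >= 0; complementary slackness 477*(477 - 477) = 0. All KKT conditions hold.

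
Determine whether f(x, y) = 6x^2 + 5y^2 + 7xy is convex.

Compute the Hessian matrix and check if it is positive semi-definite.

f(x,y) = 6x^2 + 5y^2 + 7xy
Hessian H = [[12, 7], [7, 10]]
trace(H) = 22, det(H) = 71
Eigenvalues: (22 +/- sqrt(200)) / 2 = 18.07, 3.929
Since both eigenvalues > 0, f is convex.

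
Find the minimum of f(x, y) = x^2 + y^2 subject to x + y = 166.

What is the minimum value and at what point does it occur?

Substitute y = 166 - x into f(x,y) = x^2 + y^2:
g(x) = x^2 + (166 - x)^2 = 2x^2 - 332x + 27556
g'(x) = 4x - 332 = 0  =>  x = 83
y = 166 - 83 = 83
Minimum value = 83^2 + 83^2 = 13778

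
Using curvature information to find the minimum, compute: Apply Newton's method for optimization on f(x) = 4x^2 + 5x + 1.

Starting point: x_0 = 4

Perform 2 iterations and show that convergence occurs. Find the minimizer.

f(x) = 4x^2 + 5x + 1, f'(x) = 8x + (5), f''(x) = 8
Step 1: f'(4) = 37, x_1 = 4 - 37/8 = -5/8
Step 2: f'(-5/8) = 0, x_2 = -5/8 (converged)
Newton's method converges in 1 step for quadratics.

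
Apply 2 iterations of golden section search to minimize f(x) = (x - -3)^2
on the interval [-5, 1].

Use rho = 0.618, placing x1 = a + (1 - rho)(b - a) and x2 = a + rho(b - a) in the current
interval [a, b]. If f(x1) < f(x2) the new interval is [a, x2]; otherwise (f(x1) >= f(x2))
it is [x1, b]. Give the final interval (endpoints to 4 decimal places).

Golden section search for min of f(x) = (x - -3)^2 on [-5, 1].
Each step: x1 = a + (1 - rho)(b - a), x2 = a + rho(b - a); if f(x1) < f(x2) keep [a, x2], otherwise keep [x1, b].
Step 1: [-5.0000, 1.0000], x1=-2.7080 (f=0.0853), x2=-1.2920 (f=2.9173); f(x1) < f(x2) => keep [-5.0000, -1.2920]
Step 2: [-5.0000, -1.2920], x1=-3.5835 (f=0.3405), x2=-2.7085 (f=0.0850); f(x1) > f(x2) => keep [-3.5835, -1.2920]
Final interval: [-3.5835, -1.2920]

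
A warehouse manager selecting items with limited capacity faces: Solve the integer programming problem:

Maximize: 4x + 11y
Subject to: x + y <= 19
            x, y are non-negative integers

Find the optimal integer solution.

Objective: 4x + 11y, constraint: x + y <= 19
Coefficient of y is 11 > coefficient of x is 4, so allocate the entire budget to y.
Optimal: x = 0, y = 19, value = 209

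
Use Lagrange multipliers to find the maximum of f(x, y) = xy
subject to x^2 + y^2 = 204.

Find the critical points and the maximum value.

Lagrange conditions: y = 2*lambda*x and x = 2*lambda*y
If x = 0 then y = 0, violating the constraint, so x, y != 0.
Dividing: y/x = x/y => x^2 = y^2 => y = x or y = -x
Constraint: 2x^2 = 204 => x^2 = 102 => x = +/-sqrt(102)
Critical points: (sqrt(102), sqrt(102)), (-sqrt(102), -sqrt(102)), (sqrt(102), -sqrt(102)), (-sqrt(102), sqrt(102))
  y = x:  xy = x^2 = 102  at (sqrt(102), sqrt(102)) and (-sqrt(102), -sqrt(102))
  y = -x: xy = -x^2 = -102 at (sqrt(102), -sqrt(102)) and (-sqrt(102), sqrt(102))
Maximum xy = 102 at (sqrt(102), sqrt(102)) and (-sqrt(102), -sqrt(102))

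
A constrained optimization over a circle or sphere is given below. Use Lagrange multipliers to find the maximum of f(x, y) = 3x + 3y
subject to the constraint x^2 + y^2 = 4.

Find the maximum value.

Set up Lagrange conditions: grad f = lambda * grad g
  3 = 2*lambda*x
  3 = 2*lambda*y
From these: x/y = 3/3, so x = 3t, y = 3t for some t.
Substitute into constraint: (3t)^2 + (3t)^2 = 4
  t^2 * 18 = 4
  t = sqrt(4/18)
Maximum = 3*x + 3*y = (3^2 + 3^2)*t = 18 * sqrt(4/18) = sqrt(72)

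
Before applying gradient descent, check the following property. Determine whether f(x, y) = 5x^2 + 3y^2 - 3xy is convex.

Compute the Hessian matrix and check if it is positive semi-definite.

f(x,y) = 5x^2 + 3y^2 - 3xy
Hessian H = [[10, -3], [-3, 6]]
trace(H) = 16, det(H) = 51
Eigenvalues: (16 +/- sqrt(52)) / 2 = 11.61, 4.394
Since both eigenvalues > 0, f is convex.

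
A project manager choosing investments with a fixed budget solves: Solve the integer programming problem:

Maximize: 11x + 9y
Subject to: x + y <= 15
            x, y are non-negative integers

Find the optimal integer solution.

Objective: 11x + 9y, constraint: x + y <= 15
Coefficient of x is 11 >= coefficient of y is 9, so allocate the entire budget to x.
Optimal: x = 15, y = 0, value = 165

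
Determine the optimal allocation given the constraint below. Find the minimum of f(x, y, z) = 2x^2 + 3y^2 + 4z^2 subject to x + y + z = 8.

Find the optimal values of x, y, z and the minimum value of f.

Using Lagrange multipliers on f = 2x^2 + 3y^2 + 4z^2 with constraint x + y + z = 8:
Conditions: 2*2*x = lambda, 2*3*y = lambda, 2*4*z = lambda
So x = lambda/4, y = lambda/6, z = lambda/8
Substituting into constraint: lambda * (13/24) = 8
lambda = 192/13
x = 48/13, y = 32/13, z = 24/13
Minimum value = 768/13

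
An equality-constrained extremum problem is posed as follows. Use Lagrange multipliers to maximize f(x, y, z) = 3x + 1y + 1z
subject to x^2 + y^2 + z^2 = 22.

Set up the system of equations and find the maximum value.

Lagrange conditions: 3 = 2*lambda*x, 1 = 2*lambda*y, 1 = 2*lambda*z
So x:3 = y:1 = z:1, i.e. x = 3t, y = 1t, z = 1t
Constraint: t^2*(3^2 + 1^2 + 1^2) = 22
  t^2 * 11 = 22  =>  t = sqrt(2)
Maximum = 3*3t + 1*1t + 1*1t = 11*sqrt(2) = sqrt(242)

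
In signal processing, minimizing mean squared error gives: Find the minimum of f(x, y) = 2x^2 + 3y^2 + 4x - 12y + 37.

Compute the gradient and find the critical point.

f(x,y) = 2x^2 + 3y^2 + 4x - 12y + 37
df/dx = 4x + (4) = 0  =>  x = -1
df/dy = 6y + (-12) = 0  =>  y = 2
f(-1, 2) = 2*(-1)^2 + 3*(2)^2 + 4*(-1) + -12*(2) + 37 = 23
Hessian is diagonal with entries 4, 6 > 0, so this is a minimum.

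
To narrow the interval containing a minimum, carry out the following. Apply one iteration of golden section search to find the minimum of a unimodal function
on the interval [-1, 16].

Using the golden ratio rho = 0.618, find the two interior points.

Golden section search on [-1, 16].
Golden ratio rho = 0.618 (approx).
Interior points:
  x_1 = -1 + (1-0.618)*17 = 5.4940
  x_2 = -1 + 0.618*17 = 9.5060
Compare f(x_1) and f(x_2) to determine which subinterval to keep.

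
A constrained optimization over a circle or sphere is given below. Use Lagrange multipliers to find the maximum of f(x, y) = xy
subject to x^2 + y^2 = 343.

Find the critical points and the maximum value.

Lagrange conditions: y = 2*lambda*x and x = 2*lambda*y
If x = 0 then y = 0, violating the constraint, so x, y != 0.
Dividing: y/x = x/y => x^2 = y^2 => y = x or y = -x
Constraint: 2x^2 = 343 => x^2 = 343/2 => x = +/-sqrt(343/2)
Critical points: (sqrt(343/2), sqrt(343/2)), (-sqrt(343/2), -sqrt(343/2)), (sqrt(343/2), -sqrt(343/2)), (-sqrt(343/2), sqrt(343/2))
  y = x:  xy = x^2 = 343/2  at (sqrt(343/2), sqrt(343/2)) and (-sqrt(343/2), -sqrt(343/2))
  y = -x: xy = -x^2 = -343/2 at (sqrt(343/2), -sqrt(343/2)) and (-sqrt(343/2), sqrt(343/2))
Maximum xy = 343/2 at (sqrt(343/2), sqrt(343/2)) and (-sqrt(343/2), -sqrt(343/2))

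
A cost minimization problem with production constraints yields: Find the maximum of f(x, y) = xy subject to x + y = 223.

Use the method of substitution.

Substitute y = 223 - x into f(x,y) = xy:
g(x) = x(223 - x) = 223x - x^2
g'(x) = 223 - 2x = 0  =>  x = 223/2
y = 223 - 223/2 = 223/2
Maximum value = (223/2) * (223/2) = 49729/4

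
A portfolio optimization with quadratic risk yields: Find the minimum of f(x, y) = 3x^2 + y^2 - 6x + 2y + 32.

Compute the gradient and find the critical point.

f(x,y) = 3x^2 + y^2 - 6x + 2y + 32
df/dx = 6x + (-6) = 0  =>  x = 1
df/dy = 2y + (2) = 0  =>  y = -1
f(1, -1) = 3*(1)^2 + 1*(-1)^2 + -6*(1) + 2*(-1) + 32 = 28
Hessian is diagonal with entries 6, 2 > 0, so this is a minimum.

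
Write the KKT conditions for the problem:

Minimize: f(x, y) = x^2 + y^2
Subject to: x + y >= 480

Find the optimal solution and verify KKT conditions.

KKT conditions for min x^2 + y^2 s.t. x + y >= 480:
Stationarity: 2x = mu, 2y = mu
So x = y = mu/2.
Complementary slackness: mu*(x + y - 480) = 0
Primal feasibility: x + y >= 480; dual feasibility: mu >= 0
If mu = 0 then x = y = 0, but 0 + 0 < 480 is infeasible, so the constraint is active.
Constraint active: x + y = 2*(mu/2) = 480 => mu = 480
x = y = 240, f = 115200
Verify: stationarity 2*240 = 480 = mu; primal 240 + 240 = 480 >= 480; dual mu = 480 >= 0; complementary slackness 480*(480 - 480) = 0. All KKT conditions hold.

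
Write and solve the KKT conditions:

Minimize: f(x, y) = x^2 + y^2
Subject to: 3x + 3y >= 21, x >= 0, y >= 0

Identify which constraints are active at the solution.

KKT conditions for min x^2 + y^2 s.t. 3x + 3y >= 21, x >= 0, y >= 0:
Stationarity: 2x = mu*3 + mu_x, 2y = mu*3 + mu_y, with mu, mu_x, mu_y >= 0
Complementary slackness: mu*(3x + 3y - 21) = 0, mu_x*x = 0, mu_y*y = 0
(0, 0) is infeasible (3*0 + 3*0 < 21), so if mu = 0 stationarity would force x = mu_x/2 >= 0, y = mu_y/2 >= 0 with mu_x*x = mu_y*y = 0, i.e. x = y = 0: contradiction. Hence mu > 0 and 3x + 3y = 21 is active.
Try x > 0, y > 0 (so mu_x = mu_y = 0): x = 3*mu/2, y = 3*mu/2
Substitute: 3*(3*mu/2) + 3*(3*mu/2) = 21
  mu*18/2 = 21 => mu = 7/3
x* = 7/2 > 0, y* = 7/2 > 0, consistent with mu_x = mu_y = 0.
f is convex and the constraints are linear, so this KKT point is the global minimum.
f* = 49/2
Active constraints: 3x + 3y >= 21 (holds with equality, mu = 7/3 > 0); x >= 0 and y >= 0 are inactive (mu_x = mu_y = 0).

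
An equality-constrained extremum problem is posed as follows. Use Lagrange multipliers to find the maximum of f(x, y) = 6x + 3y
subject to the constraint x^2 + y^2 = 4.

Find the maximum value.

Set up Lagrange conditions: grad f = lambda * grad g
  6 = 2*lambda*x
  3 = 2*lambda*y
From these: x/y = 6/3, so x = 6t, y = 3t for some t.
Substitute into constraint: (6t)^2 + (3t)^2 = 4
  t^2 * 45 = 4
  t = sqrt(4/45)
Maximum = 6*x + 3*y = (6^2 + 3^2)*t = 45 * sqrt(4/45) = sqrt(180)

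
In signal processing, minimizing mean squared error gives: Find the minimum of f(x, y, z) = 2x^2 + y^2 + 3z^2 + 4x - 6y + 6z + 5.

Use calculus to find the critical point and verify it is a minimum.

f(x,y,z) = 2x^2 + y^2 + 3z^2 + 4x - 6y + 6z + 5
df/dx = 4x + (4) = 0 => x = -1
df/dy = 2y + (-6) = 0 => y = 3
df/dz = 6z + (6) = 0 => z = -1
f(-1,3,-1) = 2*(-1)^2 + 1*(3)^2 + 3*(-1)^2 + 4*(-1) + -6*(3) + 6*(-1) + 5 = -9
Hessian is diagonal with entries 4, 2, 6 > 0, confirmed minimum.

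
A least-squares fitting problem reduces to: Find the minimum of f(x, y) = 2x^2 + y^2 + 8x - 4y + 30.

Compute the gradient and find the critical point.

f(x,y) = 2x^2 + y^2 + 8x - 4y + 30
df/dx = 4x + (8) = 0  =>  x = -2
df/dy = 2y + (-4) = 0  =>  y = 2
f(-2, 2) = 2*(-2)^2 + 1*(2)^2 + 8*(-2) + -4*(2) + 30 = 18
Hessian is diagonal with entries 4, 2 > 0, so this is a minimum.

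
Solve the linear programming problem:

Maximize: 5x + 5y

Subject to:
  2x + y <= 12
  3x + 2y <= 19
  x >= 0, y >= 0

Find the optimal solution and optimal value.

Feasible vertices: (0, 0), (0, 19/2), (5, 2), (6, 0)
Objective 5x + 5y at each:
  (0, 0): 0
  (0, 19/2): 95/2
  (5, 2): 35
  (6, 0): 30
Maximum is 95/2 at (0, 19/2).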